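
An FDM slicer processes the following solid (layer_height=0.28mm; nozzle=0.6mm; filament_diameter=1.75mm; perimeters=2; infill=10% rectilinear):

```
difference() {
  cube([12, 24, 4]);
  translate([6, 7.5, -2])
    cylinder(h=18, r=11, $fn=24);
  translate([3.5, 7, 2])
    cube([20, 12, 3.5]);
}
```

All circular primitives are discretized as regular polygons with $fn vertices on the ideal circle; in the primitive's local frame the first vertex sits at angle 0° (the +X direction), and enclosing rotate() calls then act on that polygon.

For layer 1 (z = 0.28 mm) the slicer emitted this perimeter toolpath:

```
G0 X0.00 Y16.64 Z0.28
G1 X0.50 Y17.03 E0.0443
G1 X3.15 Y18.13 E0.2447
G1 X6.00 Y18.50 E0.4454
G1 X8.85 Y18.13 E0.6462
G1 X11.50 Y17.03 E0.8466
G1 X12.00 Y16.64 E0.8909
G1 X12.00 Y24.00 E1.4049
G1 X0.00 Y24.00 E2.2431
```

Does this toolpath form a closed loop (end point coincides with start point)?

Start point (G0): (0.00, 16.64). End point (last G1): the path does not return to the start — open.

no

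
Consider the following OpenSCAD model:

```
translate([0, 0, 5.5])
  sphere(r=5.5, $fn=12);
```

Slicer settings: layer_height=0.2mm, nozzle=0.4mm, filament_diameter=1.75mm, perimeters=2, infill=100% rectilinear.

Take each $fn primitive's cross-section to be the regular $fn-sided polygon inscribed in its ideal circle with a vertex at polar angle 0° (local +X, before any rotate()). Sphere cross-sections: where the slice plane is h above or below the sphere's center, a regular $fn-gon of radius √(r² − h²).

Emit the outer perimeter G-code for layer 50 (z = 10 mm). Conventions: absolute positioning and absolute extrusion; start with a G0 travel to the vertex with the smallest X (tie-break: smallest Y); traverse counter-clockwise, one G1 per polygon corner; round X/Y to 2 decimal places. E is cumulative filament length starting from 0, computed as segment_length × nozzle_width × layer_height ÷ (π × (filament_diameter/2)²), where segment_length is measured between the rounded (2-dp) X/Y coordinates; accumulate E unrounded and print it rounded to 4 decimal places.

G0 X-3.16 Y0.00 Z10.00
G1 X-2.74 Y-1.58 E0.0544
G1 X-1.58 Y-2.74 E0.1089
G1 X0.00 Y-3.16 E0.1633
G1 X1.58 Y-2.74 E0.2177
G1 X2.74 Y-1.58 E0.2723
G1 X3.16 Y0.00 E0.3266
G1 X2.74 Y1.58 E0.3810
G1 X1.58 Y2.74 E0.4356
G1 X0.00 Y3.16 E0.4899
G1 X-1.58 Y2.74 E0.5443
G1 X-2.74 Y1.58 E0.5989
G1 X-3.16 Y0.00 E0.6533

At z = 10 mm: the r=5.5 sphere contributes a regular 12-gon of circumradius √(5.5²−4.5²) = 3.162. The outline is a single polygon with 12 vertices. Extrusion per mm of travel: 0.4 × 0.2 / (π × 0.875²) = 0.033260. Accumulating E over each segment gives final E = 0.6533.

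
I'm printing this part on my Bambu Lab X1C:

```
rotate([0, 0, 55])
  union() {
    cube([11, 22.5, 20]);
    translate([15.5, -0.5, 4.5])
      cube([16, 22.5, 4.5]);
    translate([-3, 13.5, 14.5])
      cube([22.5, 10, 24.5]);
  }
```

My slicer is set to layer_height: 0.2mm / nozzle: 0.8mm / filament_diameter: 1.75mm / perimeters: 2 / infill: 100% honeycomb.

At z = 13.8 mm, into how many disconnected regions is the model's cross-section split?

At z = 13.8 mm: the cube (footprint 11×22.5) is included at this height; the cube at (15.5, -0.5) is absent (z outside [4.5, 9]); the cube at (-3, 13.5) does not reach this height (z outside [14.5, 39]); Taking the union: only the 11×22.5 cube is present, so the union is just that shape — 1 connected region; (rotated 55° about Z; rotation is an isometry so areas/perimeters/island counts are preserved). The result has 1 disconnected region.

1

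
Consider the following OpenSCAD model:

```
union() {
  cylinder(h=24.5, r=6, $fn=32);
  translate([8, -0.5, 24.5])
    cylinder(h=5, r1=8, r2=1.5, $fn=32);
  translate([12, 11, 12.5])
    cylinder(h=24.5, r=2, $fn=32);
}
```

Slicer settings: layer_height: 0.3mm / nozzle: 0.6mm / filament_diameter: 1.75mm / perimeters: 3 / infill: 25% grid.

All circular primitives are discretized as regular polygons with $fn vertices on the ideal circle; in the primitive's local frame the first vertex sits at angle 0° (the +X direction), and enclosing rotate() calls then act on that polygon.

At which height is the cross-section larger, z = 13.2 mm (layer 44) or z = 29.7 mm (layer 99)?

layer 44 (z = 13.2 mm)

Layer 44 (z = 13.2): the r=6 cylinder contributes a regular 32-gon of circumradius 6 (area = (32/2)·6.000²·sin(360°/32) = 112.37 mm²); the cone at (8, -0.5) is absent (z outside [24.5, 29.5]); the r=2 cylinder at (12, 11) gives a regular 32-gon of circumradius 2 (constant along its height) (area = (32/2)·2.000²·sin(360°/32) = 12.49 mm²); Taking the union: the 2 present regions are separate (no shared area or edge), so areas and boundary lengths simply add and each stays a separate island — area = 124.86 mm². So its area = 124.86 mm². Layer 99 (z = 29.7): the cylinder is not intersected at this z (z outside [0, 24.5]); the cone at (8, -0.5) is not intersected at this z (z outside [24.5, 29.5]); the cylinder at (12, 11): section is a regular 32-gon, circumradius r=2 (area = (32/2)·2.000²·sin(360°/32) = 12.49 mm²); Combining (union): only the r=2 cylinder at (12, 11) is present, so the union is just that shape — area = 12.49 mm². So its area = 12.49 mm². Layer 44 is larger (124.86 vs 12.49 mm²).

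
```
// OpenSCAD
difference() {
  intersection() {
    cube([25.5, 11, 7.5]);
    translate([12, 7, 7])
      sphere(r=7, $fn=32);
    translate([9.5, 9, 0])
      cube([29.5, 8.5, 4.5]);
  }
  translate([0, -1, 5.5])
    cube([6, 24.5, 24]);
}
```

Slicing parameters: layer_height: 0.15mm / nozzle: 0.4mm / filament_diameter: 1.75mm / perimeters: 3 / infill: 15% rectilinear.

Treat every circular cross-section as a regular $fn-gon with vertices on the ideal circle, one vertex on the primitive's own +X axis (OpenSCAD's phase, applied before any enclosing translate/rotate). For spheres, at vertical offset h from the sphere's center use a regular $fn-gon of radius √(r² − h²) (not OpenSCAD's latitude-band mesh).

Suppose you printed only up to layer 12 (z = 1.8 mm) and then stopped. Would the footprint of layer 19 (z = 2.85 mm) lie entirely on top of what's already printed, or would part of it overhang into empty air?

part overhangs

Compare the two slices. At z = 1.8: the cube is present — its section is the full 25.5×11 rectangle (area 280.50 mm²); the r=7 sphere at (12, 7) contributes a regular 32-gon of circumradius √(7²−5.2²) = 4.686 (area = (32/2)·4.686²·sin(360°/32) = 68.55 mm²); the cube at (9.5, 9) is present — its section is the full 29.5×8.5 rectangle (area 250.75 mm²); Keeping only the common overlap: the r=7 sphere at (12, 7) partially overlaps the 25.5×11 cube; clipping to the common part keeps 66.36 mm²; the 29.5×8.5 cube at (9.5, 9) partially overlaps the running intersection; clipping to the common part keeps 11.99 mm² — area = 11.99 mm²; the cube at (0, -1) is not intersected at this z (z outside [5.5, 29.5]); Taking the first minus the rest: none of the subtracted shapes is present at this height, so that combined region is unchanged — area = 11.99 mm². At z = 2.85: the 25.5×11 cube contributes its full rectangle (area 280.50 mm²); the r=7 sphere at (12, 7) contributes a regular 32-gon of circumradius √(7²−4.15²) = 5.637 (area = (32/2)·5.637²·sin(360°/32) = 99.19 mm²); the cube at (9.5, 9) is present — its section is the full 29.5×8.5 rectangle (area 250.75 mm²); Taking the intersection: the r=7 sphere at (12, 7) partially overlaps the 25.5×11 cube; clipping to the common part keeps 90.39 mm²; the 29.5×8.5 cube at (9.5, 9) partially overlaps the running intersection; clipping to the common part keeps 14.40 mm² — area = 14.40 mm²; the cube at (0, -1) is not intersected at this z (z outside [5.5, 29.5]); Subtracting the remaining from the first: none of the subtracted shapes is present at this height, so the result so far is unchanged — area = 14.40 mm². Checking containment: at z = 2.85 the cross-section extends beyond the z = 1.8 cross-section by about 2.41 mm².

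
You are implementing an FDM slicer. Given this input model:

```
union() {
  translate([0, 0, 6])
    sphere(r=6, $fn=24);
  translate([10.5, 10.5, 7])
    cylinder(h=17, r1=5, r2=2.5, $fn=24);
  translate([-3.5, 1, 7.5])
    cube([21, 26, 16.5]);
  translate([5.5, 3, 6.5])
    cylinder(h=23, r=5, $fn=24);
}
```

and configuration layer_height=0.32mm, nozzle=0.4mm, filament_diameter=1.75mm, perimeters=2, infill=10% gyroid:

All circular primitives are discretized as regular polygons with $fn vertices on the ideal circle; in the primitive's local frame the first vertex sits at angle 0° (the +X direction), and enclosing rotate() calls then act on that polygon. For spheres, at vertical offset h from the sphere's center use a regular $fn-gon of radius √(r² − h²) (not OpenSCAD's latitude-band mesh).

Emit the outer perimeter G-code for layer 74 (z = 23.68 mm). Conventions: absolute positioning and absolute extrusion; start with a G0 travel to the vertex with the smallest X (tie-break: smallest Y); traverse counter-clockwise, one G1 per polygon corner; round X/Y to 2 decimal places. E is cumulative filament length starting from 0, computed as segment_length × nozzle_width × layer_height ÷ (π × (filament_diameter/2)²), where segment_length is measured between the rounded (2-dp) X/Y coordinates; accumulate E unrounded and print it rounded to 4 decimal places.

G0 X-3.50 Y1.00 Z23.68
G1 X0.96 Y1.00 E0.2373
G1 X1.17 Y0.50 E0.2662
G1 X1.96 Y-0.54 E0.3357
G1 X3.00 Y-1.33 E0.4052
G1 X4.21 Y-1.83 E0.4749
G1 X5.50 Y-2.00 E0.5441
G1 X6.79 Y-1.83 E0.6134
G1 X8.00 Y-1.33 E0.6830
G1 X9.04 Y-0.54 E0.7525
G1 X9.83 Y0.50 E0.8220
G1 X10.04 Y1.00 E0.8509
G1 X17.50 Y1.00 E1.2479
G1 X17.50 Y27.00 E2.6315
G1 X-3.50 Y27.00 E3.7491
G1 X-3.50 Y1.00 E5.1327

At z = 23.68 mm: the sphere does not reach this height (|z−center|=17.680 > r=6); the cone at (10.5, 10.5) (r1=5→r2=2.5) has section circumradius 2.547 here — a regular 24-gon; the 21×26 cube at (-3.5, 1) contributes its full rectangle; the cylinder at (5.5, 3): section is a regular 24-gon, circumradius r=5; Combining (union): the regions partially overlap (shared area 78.30 mm²), so overlapping operands fuse into one piece — 1 connected region. The outline is a single polygon with 15 vertices. Extrusion per mm of travel: 0.4 × 0.32 / (π × 0.875²) = 0.053216. Accumulating E over each segment gives final E = 5.1327.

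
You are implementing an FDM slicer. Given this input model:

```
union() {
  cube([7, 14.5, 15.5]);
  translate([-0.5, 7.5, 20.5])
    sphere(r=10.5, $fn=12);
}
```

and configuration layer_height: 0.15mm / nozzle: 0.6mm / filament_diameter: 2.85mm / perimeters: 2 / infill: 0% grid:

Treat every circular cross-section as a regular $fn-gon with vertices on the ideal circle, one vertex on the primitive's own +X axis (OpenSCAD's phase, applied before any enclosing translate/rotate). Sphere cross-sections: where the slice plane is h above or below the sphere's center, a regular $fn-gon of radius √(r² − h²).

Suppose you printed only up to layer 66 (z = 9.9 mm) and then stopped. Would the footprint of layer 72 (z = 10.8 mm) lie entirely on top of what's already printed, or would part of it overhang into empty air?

part overhangs

Compare the two slices. At z = 9.9: the cube (footprint 7×14.5) is included at this height (area 101.50 mm²); the sphere at (-0.5, 7.5) is not intersected at this z (|z−center|=10.600 > r=10.5); Combining (union): only the 7×14.5 cube is present, so the union is just that shape — area = 101.50 mm². At z = 10.8: the 7×14.5 cube contributes its full rectangle (area 101.50 mm²); the sphere at (-0.5, 7.5): section is a regular 12-gon, circumradius = √(r²−h²) = √(10.5²−9.7²) = 4.020 (area = (12/2)·4.020²·sin(360°/12) = 48.48 mm²); Merging all regions: the regions partially overlap — summed areas 149.98 mm² minus the doubly-counted overlap 20.29 mm² gives 129.69 mm² — area = 129.69 mm². Checking containment: at z = 10.8 the cross-section extends beyond the z = 9.9 cross-section by about 28.19 mm².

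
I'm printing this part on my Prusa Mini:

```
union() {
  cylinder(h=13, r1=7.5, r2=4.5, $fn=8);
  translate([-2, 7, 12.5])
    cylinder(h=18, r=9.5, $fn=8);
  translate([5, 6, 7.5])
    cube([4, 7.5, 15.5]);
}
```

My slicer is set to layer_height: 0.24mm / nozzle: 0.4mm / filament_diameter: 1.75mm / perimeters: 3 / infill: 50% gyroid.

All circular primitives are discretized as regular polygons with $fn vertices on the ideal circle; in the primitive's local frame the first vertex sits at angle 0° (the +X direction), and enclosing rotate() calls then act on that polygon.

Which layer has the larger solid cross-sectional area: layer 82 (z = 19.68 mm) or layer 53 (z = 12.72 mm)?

layer 53 (z = 12.72 mm)

Layer 82 (z = 19.68): the cone is absent (z outside [0, 13]); the cylinder at (-2, 7): section is a regular 8-gon, circumradius r=9.5 (area = (8/2)·9.500²·sin(360°/8) = 255.27 mm²); the cube at (5, 6) (footprint 4×7.5) is included at this height (area 30.00 mm²); Combining (union): the regions partially overlap — summed areas 285.27 mm² minus the doubly-counted overlap 9.84 mm² gives 275.43 mm² — area = 275.43 mm². So its area = 275.43 mm². Layer 53 (z = 12.72): the cone (r1=7.5→r2=4.5) has section circumradius 4.565 here — a regular 8-gon (area = (8/2)·4.565²·sin(360°/8) = 58.93 mm²); the r=9.5 cylinder at (-2, 7) contributes a regular 8-gon of circumradius 9.5 (area = (8/2)·9.500²·sin(360°/8) = 255.27 mm²); the 4×7.5 cube at (5, 6) contributes its full rectangle (area 30.00 mm²); Merging all regions: the regions partially overlap — summed areas 344.20 mm² minus the doubly-counted overlap 51.33 mm² gives 292.87 mm² — area = 292.87 mm². So its area = 292.87 mm². Layer 53 is larger (292.87 vs 275.43 mm²).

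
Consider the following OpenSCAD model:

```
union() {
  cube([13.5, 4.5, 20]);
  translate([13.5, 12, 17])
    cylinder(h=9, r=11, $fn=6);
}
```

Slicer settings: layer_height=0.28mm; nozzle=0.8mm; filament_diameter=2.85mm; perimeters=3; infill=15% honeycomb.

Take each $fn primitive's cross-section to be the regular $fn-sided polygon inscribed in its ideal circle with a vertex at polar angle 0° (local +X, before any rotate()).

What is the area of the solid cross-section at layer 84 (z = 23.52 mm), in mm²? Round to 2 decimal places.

314.37 mm²

At z = 23.52 mm: the cube is absent (z outside [0, 20]); the cylinder at (13.5, 12): section is a regular 6-gon, circumradius r=11 (area = (6/2)·11.000²·sin(360°/6) = 314.37 mm²); Merging all regions: only the r=11 cylinder at (13.5, 12) is present, so the union is just that shape — area = 314.37 mm². Overall, the cross-section is a single solid region. Net area = 314.37 mm².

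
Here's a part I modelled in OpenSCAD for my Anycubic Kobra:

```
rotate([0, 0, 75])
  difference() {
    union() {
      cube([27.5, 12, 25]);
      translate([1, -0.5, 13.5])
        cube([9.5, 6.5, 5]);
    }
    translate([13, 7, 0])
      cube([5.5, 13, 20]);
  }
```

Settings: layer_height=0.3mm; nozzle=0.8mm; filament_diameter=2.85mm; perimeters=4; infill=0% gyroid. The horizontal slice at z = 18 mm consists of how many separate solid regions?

At z = 18 mm: the 27.5×12 cube contributes its full rectangle; the cube at (1, -0.5) is present — its section is the full 9.5×6.5 rectangle; Taking the union: the regions partially overlap (shared area 57.00 mm²), so overlapping operands fuse into one piece — 1 connected region; the 5.5×13 cube at (13, 7) contributes its full rectangle; After the difference (first − rest): starting from that combined region, the 5.5×13 cube at (13, 7) partially overlaps it — only the 27.50 mm² overlap (of its 71.50 mm²) is removed, clipping the outline — 1 connected region; (rotated 75° about Z; rotation is an isometry so areas/perimeters/island counts are preserved). The result has 1 disconnected region.

1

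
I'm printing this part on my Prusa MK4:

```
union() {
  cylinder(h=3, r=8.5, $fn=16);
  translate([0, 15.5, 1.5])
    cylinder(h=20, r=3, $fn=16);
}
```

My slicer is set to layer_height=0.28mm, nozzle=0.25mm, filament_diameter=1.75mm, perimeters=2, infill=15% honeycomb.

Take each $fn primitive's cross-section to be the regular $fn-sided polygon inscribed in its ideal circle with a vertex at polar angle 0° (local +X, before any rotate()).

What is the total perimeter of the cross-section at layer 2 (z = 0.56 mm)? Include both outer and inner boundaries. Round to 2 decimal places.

At z = 0.56 mm: the cylinder: section is a regular 16-gon, circumradius r=8.5 (perimeter = 2·16·8.500·sin(180°/16) = 53.06 mm); the cylinder at (0, 15.5) does not reach this height (z outside [1.5, 21.5]); Combining (union): only the r=8.5 cylinder is present, so the union is just that shape — boundary = 53.06 mm. Overall, the cross-section is a single solid region. Total boundary length (outer) = 53.06 mm.

53.06 mm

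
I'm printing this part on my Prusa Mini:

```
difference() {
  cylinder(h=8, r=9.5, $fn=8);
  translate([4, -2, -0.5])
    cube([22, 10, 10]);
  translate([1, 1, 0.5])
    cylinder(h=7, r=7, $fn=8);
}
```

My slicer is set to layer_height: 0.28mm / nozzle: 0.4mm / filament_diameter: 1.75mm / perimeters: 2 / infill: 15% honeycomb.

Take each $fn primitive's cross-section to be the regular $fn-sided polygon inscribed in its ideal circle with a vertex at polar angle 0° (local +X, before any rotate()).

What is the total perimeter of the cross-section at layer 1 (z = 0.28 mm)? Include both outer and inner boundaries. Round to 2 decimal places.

At z = 0.28 mm: the cylinder: section is a regular 8-gon, circumradius r=9.5 (perimeter = 2·8·9.500·sin(180°/8) = 58.17 mm); the cube at (4, -2) is present — its section is the full 22×10 rectangle (perimeter 64.00 mm); the cylinder at (1, 1) is absent (z outside [0.5, 7.5]); Taking the first minus the rest: starting from the r=9.5 cylinder, the 22×10 cube at (4, -2) partially overlaps it — only the 39.30 mm² overlap (of its 220.00 mm²) is removed, clipping the outline — boundary = 60.31 mm. Overall, the cross-section is a single solid region. Total boundary length (outer) = 60.31 mm.

60.31 mm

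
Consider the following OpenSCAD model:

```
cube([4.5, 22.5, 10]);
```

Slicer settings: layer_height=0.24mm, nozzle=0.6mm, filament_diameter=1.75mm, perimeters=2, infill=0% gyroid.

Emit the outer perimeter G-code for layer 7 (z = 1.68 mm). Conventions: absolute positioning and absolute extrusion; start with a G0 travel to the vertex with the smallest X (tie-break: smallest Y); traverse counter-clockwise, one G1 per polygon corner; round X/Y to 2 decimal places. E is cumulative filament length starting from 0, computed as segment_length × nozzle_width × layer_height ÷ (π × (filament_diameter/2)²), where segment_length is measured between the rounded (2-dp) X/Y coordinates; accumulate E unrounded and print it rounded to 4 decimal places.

At z = 1.68 mm: the cube is present — its section is the full 4.5×22.5 rectangle. The outline is a single polygon with 4 vertices. Extrusion per mm of travel: 0.6 × 0.24 / (π × 0.875²) = 0.059868. Accumulating E over each segment gives final E = 3.2329.

G0 X0.00 Y0.00 Z1.68
G1 X4.50 Y0.00 E0.2694
G1 X4.50 Y22.50 E1.6164
G1 X0.00 Y22.50 E1.8858
G1 X0.00 Y0.00 E3.2329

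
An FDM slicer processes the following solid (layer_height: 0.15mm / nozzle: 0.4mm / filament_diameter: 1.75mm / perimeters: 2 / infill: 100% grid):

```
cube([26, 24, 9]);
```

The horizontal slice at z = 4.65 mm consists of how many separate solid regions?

1

At z = 4.65 mm: the cube is present — its section is the full 26×24 rectangle. The result has 1 disconnected region.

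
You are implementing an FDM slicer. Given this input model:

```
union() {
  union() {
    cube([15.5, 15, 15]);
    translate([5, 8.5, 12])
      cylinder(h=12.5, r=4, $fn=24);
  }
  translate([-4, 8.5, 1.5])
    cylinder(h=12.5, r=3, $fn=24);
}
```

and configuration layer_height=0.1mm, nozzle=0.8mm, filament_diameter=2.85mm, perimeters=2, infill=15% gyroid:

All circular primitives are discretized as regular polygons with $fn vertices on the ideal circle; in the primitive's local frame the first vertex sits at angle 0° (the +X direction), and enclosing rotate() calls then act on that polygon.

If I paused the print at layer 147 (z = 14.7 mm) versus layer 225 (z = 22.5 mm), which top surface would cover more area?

layer 147 (z = 14.7 mm)

Layer 147 (z = 14.7): the 15.5×15 cube contributes its full rectangle (area 232.50 mm²); the r=4 cylinder at (5, 8.5) gives a regular 24-gon of circumradius 4 (constant along its height) (area = (24/2)·4.000²·sin(360°/24) = 49.69 mm²); Taking the union: the r=4 cylinder at (5, 8.5) lies entirely inside the 15.5×15 cube, so the union is just the 15.5×15 cube — area = 232.50 mm²; the cylinder at (-4, 8.5) is not intersected at this z (z outside [1.5, 14]); Merging all regions: only that combined region is present, so the union is just that shape — area = 232.50 mm². So its area = 232.50 mm². Layer 225 (z = 22.5): the cube is absent (z outside [0, 15]); the cylinder at (5, 8.5): section is a regular 24-gon, circumradius r=4 (area = (24/2)·4.000²·sin(360°/24) = 49.69 mm²); Combining (union): only the r=4 cylinder at (5, 8.5) is present, so the union is just that shape — area = 49.69 mm²; the cylinder at (-4, 8.5) is not intersected at this z (z outside [1.5, 14]); Merging all regions: only that combined region is present, so the union is just that shape — area = 49.69 mm². So its area = 49.69 mm². Layer 147 is larger (232.50 vs 49.69 mm²).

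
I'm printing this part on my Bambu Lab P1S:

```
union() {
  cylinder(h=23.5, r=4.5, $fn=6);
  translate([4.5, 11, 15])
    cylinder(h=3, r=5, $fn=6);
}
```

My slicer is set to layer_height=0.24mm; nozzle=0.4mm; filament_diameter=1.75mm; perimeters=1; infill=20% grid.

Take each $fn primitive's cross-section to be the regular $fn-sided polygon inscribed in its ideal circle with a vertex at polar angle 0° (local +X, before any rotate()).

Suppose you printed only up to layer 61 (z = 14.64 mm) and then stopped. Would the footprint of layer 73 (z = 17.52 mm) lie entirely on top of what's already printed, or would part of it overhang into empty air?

Compare the two slices. At z = 14.64: the cylinder: section is a regular 6-gon, circumradius r=4.5 (area = (6/2)·4.500²·sin(360°/6) = 52.61 mm²); the cylinder at (4.5, 11) is absent (z outside [15, 18]); Merging all regions: only the r=4.5 cylinder is present, so the union is just that shape — area = 52.61 mm². At z = 17.52: the r=4.5 cylinder contributes a regular 6-gon of circumradius 4.5 (area = (6/2)·4.500²·sin(360°/6) = 52.61 mm²); the cylinder at (4.5, 11): section is a regular 6-gon, circumradius r=5 (area = (6/2)·5.000²·sin(360°/6) = 64.95 mm²); Combining (union): the 2 present regions are separate (no shared area or edge), so areas and boundary lengths simply add and each stays a separate island — area = 117.56 mm². Checking containment: at z = 17.52 the cross-section extends beyond the z = 14.64 cross-section by about 64.95 mm².

part overhangs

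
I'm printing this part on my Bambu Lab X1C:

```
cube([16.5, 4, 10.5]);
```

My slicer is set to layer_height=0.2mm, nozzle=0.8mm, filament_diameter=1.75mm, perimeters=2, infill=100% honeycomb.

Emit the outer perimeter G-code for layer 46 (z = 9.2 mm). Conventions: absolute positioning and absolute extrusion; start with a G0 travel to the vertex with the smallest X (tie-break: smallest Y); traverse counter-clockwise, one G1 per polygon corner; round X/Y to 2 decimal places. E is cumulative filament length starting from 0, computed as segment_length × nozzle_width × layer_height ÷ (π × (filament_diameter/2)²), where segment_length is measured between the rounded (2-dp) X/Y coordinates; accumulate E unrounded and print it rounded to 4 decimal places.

At z = 9.2 mm: the cube is present — its section is the full 16.5×4 rectangle. The outline is a single polygon with 4 vertices. Extrusion per mm of travel: 0.8 × 0.2 / (π × 0.875²) = 0.066520. Accumulating E over each segment gives final E = 2.7273.

G0 X0.00 Y0.00 Z9.20
G1 X16.50 Y0.00 E1.0976
G1 X16.50 Y4.00 E1.3637
G1 X0.00 Y4.00 E2.4612
G1 X0.00 Y0.00 E2.7273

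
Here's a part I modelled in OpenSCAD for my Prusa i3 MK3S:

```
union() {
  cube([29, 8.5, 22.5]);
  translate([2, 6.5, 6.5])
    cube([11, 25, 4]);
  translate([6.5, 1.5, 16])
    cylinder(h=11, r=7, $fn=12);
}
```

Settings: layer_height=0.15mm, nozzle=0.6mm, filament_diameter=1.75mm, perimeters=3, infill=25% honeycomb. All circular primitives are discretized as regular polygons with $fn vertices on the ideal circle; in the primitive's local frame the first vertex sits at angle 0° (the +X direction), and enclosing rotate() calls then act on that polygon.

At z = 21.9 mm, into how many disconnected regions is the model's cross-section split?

At z = 21.9 mm: the 29×8.5 cube contributes its full rectangle; the cube at (2, 6.5) does not reach this height (z outside [6.5, 10.5]); the cylinder at (6.5, 1.5): section is a regular 12-gon, circumradius r=7; Merging all regions: the regions partially overlap (shared area 92.98 mm²), so overlapping operands fuse into one piece — 1 connected region. The result has 1 disconnected region.

1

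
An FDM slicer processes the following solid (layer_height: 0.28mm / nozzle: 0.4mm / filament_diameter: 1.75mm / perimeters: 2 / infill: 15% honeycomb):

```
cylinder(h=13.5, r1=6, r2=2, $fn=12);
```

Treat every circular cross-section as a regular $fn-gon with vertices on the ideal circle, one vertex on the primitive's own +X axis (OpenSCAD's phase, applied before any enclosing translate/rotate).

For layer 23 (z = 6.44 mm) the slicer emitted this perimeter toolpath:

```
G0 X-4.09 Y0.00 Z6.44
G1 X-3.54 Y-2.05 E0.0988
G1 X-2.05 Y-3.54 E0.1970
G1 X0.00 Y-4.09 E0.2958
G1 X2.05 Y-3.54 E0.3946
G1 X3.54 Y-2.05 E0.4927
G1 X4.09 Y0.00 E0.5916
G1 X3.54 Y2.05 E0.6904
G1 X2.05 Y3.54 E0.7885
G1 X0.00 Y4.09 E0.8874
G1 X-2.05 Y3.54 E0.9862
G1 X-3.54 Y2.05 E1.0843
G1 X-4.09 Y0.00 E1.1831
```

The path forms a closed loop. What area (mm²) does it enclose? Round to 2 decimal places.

50.20 mm²

Apply the shoelace formula to the sequence of (X, Y) vertices; enclosed area = 50.20 mm².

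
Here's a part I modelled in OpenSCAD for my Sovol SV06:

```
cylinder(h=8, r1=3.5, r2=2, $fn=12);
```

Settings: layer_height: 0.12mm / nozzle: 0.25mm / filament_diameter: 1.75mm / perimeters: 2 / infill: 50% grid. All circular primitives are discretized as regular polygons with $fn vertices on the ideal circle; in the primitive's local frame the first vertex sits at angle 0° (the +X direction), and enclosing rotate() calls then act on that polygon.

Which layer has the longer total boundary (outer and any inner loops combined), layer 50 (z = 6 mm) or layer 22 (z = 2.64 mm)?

Layer 50 (z = 6): the cone (r1=3.5→r2=2) has section circumradius 2.375 here — a regular 12-gon (perimeter = 2·12·2.375·sin(180°/12) = 14.75 mm). So its perimeter = 14.75 mm. Layer 22 (z = 2.64): the cone: at t=0.330 of its height the radius interpolates to r₁+(r₂−r₁)t = 3.005, giving a regular 12-gon of that circumradius (perimeter = 2·12·3.005·sin(180°/12) = 18.67 mm). So its perimeter = 18.67 mm. Layer 22 is larger (18.67 vs 14.75 mm).

layer 22 (z = 2.64 mm)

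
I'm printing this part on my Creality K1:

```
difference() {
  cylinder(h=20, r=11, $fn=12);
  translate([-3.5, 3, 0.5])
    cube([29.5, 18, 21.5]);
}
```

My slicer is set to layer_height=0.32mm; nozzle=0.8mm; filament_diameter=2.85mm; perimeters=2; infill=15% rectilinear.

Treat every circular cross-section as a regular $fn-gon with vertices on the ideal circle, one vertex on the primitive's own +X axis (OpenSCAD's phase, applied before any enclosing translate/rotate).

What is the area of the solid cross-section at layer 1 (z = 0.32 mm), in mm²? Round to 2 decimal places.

At z = 0.32 mm: the r=11 cylinder contributes a regular 12-gon of circumradius 11 (area = (12/2)·11.000²·sin(360°/12) = 363.00 mm²); the cube at (-3.5, 3) is absent (z outside [0.5, 22]); After the difference (first − rest): none of the subtracted shapes is present at this height, so the r=11 cylinder is unchanged — area = 363.00 mm². Overall, the cross-section is a single solid region. Net area = 363.00 mm².

363.00 mm²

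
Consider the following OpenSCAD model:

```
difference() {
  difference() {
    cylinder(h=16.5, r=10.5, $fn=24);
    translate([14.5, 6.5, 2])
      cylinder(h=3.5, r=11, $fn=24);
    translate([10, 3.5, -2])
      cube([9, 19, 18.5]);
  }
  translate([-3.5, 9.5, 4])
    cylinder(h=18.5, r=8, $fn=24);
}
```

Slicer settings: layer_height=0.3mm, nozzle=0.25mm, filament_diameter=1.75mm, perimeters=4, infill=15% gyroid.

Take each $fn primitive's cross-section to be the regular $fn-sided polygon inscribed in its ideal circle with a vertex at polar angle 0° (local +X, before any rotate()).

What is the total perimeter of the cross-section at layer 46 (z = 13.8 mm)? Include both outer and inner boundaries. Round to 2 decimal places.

68.37 mm

At z = 13.8 mm: the r=10.5 cylinder contributes a regular 24-gon of circumradius 10.5 (perimeter = 2·24·10.500·sin(180°/24) = 65.79 mm); the cylinder at (14.5, 6.5) is absent (z outside [2, 5.5]); the cube at (10, 3.5) (footprint 9×19) is included at this height (perimeter 56.00 mm); Subtracting the remaining from the first: starting from the r=10.5 cylinder, the 9×19 cube at (10, 3.5) misses the remaining region (no effect) — boundary = 65.79 mm; the cylinder at (-3.5, 9.5): section is a regular 24-gon, circumradius r=8 (perimeter = 2·24·8.000·sin(180°/24) = 50.12 mm); Taking the first minus the rest: starting from the result so far, the r=8 cylinder at (-3.5, 9.5) partially overlaps it — only the 87.75 mm² overlap (of its 198.77 mm²) is removed, clipping the outline — boundary = 68.37 mm. Overall, the cross-section is a single solid region. Total boundary length (outer) = 68.37 mm.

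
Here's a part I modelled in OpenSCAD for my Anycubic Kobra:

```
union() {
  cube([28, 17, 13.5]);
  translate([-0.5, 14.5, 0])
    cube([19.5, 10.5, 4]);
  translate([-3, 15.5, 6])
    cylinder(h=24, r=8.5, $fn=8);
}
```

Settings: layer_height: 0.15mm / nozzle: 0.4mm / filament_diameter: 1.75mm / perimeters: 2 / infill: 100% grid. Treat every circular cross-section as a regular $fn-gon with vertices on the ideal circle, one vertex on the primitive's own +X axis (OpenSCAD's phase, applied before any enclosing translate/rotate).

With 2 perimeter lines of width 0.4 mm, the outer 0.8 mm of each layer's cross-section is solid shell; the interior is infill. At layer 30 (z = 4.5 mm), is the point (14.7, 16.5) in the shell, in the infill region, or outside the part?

shell

At z = 4.5 mm: the cube is present — its section is the full 28×17 rectangle; the cube at (-0.5, 14.5) does not reach this height (z outside [0, 4]); the cylinder at (-3, 15.5) does not reach this height (z outside [6, 30]); Merging all regions: only the 28×17 cube is present, so the union is just that shape — 1 connected region. Overall, the cross-section is a single solid region. The nearest boundary edge runs (28.00, 17.00)→(0.00, 17.00); distance from the point to it = 0.50 mm. The point is inside the cross-section, 0.50 mm from the nearest boundary — within the 0.8 mm shell band (2 × 0.4).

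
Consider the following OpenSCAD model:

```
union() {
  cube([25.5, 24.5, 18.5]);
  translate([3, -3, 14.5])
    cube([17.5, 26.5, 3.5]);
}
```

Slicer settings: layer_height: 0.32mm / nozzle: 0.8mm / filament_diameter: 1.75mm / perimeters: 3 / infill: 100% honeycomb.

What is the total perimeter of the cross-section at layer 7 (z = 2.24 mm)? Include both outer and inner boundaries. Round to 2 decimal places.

At z = 2.24 mm: the cube (footprint 25.5×24.5) is included at this height (perimeter 100.00 mm); the cube at (3, -3) does not reach this height (z outside [14.5, 18]); Combining (union): only the 25.5×24.5 cube is present, so the union is just that shape — boundary = 100.00 mm. Overall, the cross-section is a single solid region. Total boundary length (outer) = 100.00 mm.

100.00 mm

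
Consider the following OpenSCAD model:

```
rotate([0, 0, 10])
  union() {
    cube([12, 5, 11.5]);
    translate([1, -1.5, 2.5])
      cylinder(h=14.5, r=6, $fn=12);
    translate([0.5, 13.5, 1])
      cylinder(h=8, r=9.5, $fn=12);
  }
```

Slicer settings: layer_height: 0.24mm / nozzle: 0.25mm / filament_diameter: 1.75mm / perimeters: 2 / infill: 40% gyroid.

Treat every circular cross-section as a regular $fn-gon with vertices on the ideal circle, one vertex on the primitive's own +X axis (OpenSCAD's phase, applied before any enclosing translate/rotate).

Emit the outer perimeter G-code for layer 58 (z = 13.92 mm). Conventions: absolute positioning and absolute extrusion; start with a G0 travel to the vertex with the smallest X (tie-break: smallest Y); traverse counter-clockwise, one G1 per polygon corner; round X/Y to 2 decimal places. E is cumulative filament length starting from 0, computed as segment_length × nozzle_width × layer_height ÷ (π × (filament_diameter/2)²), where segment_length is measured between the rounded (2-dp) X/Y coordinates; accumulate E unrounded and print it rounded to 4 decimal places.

At z = 13.92 mm: the cube does not reach this height (z outside [0, 11.5]); the r=6 cylinder at (1, -1.5) contributes a regular 12-gon of circumradius 6; the cylinder at (0.5, 13.5) is absent (z outside [1, 9]); Merging all regions: only the r=6 cylinder at (1, -1.5) is present, so the union is just that shape — 1 connected region; (rotated 10° about Z; rotation is an isometry so areas/perimeters/island counts are preserved). The outline is a single polygon with 12 vertices. Extrusion per mm of travel: 0.25 × 0.24 / (π × 0.875²) = 0.024945. Accumulating E over each segment gives final E = 0.9295.

G0 X-4.66 Y-2.35 Z13.92
G1 X-3.35 Y-5.16 E0.0773
G1 X-0.81 Y-6.94 E0.1547
G1 X2.29 Y-7.21 E0.2323
G1 X5.10 Y-5.90 E0.3097
G1 X6.88 Y-3.36 E0.3870
G1 X7.15 Y-0.26 E0.4647
G1 X5.84 Y2.55 E0.5420
G1 X3.30 Y4.33 E0.6194
G1 X0.20 Y4.61 E0.6970
G1 X-2.61 Y3.29 E0.7745
G1 X-4.39 Y0.75 E0.8518
G1 X-4.66 Y-2.35 E0.9295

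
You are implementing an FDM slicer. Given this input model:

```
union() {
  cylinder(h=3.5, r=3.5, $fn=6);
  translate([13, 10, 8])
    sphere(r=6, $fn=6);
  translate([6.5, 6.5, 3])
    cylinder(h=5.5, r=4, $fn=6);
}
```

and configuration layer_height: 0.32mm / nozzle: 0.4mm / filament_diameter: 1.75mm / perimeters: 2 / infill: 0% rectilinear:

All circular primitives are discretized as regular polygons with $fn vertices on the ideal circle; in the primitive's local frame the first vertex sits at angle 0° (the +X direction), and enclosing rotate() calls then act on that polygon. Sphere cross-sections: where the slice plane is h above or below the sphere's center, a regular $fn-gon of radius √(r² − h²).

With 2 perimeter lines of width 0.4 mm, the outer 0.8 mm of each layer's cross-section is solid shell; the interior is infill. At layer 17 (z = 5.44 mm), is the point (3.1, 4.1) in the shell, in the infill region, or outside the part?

At z = 5.44 mm: the cylinder does not reach this height (z outside [0, 3.5]); the r=6 sphere at (13, 10) contributes a regular 6-gon of circumradius √(6²−2.56²) = 5.426; the cylinder at (6.5, 6.5): section is a regular 6-gon, circumradius r=4; Combining (union): the regions partially overlap (shared area 3.49 mm²), so overlapping operands fuse into one piece — 1 connected region. Overall, the cross-section is a single solid region. The nearest boundary edge runs (4.50, 3.04)→(2.50, 6.50); distance from the point to it = 0.68 mm. The point is not inside any of the regions above, so it lies outside the cross-section (0.68 mm from the nearest boundary).

outside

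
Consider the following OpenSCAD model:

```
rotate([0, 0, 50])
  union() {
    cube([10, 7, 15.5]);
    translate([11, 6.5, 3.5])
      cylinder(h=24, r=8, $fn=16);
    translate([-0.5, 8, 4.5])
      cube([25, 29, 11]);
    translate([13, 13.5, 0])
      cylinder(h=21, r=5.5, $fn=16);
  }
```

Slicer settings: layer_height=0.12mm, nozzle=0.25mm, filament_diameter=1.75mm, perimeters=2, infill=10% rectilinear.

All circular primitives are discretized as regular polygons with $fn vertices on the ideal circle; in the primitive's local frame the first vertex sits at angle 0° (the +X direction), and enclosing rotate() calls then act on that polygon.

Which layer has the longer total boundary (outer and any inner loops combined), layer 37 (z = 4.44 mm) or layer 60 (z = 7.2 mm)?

layer 60 (z = 7.2 mm)

Layer 37 (z = 4.44): the cube is present — its section is the full 10×7 rectangle (perimeter 34.00 mm); the r=8 cylinder at (11, 6.5) contributes a regular 16-gon of circumradius 8 (perimeter = 2·16·8.000·sin(180°/16) = 49.94 mm); the cube at (-0.5, 8) is not intersected at this z (z outside [4.5, 15.5]); the r=5.5 cylinder at (13, 13.5) contributes a regular 16-gon of circumradius 5.5 (perimeter = 2·16·5.500·sin(180°/16) = 34.34 mm); Combining (union): the regions partially overlap (shared area 87.58 mm²), so the edge portions inside another operand are dropped and the merged outline is re-measured after clipping — boundary = 66.80 mm; (rotated 50° about Z; rotation is an isometry so areas/perimeters/island counts are preserved). So its perimeter = 66.80 mm. Layer 60 (z = 7.2): the cube is present — its section is the full 10×7 rectangle (perimeter 34.00 mm); the r=8 cylinder at (11, 6.5) contributes a regular 16-gon of circumradius 8 (perimeter = 2·16·8.000·sin(180°/16) = 49.94 mm); the cube at (-0.5, 8) (footprint 25×29) is included at this height (perimeter 108.00 mm); the r=5.5 cylinder at (13, 13.5) contributes a regular 16-gon of circumradius 5.5 (perimeter = 2·16·5.500·sin(180°/16) = 34.34 mm); Combining (union): the regions partially overlap (shared area 208.73 mm²), so the edge portions inside another operand are dropped and the merged outline is re-measured after clipping — boundary = 129.06 mm; (rotated 50° about Z; rotation is an isometry so areas/perimeters/island counts are preserved). So its perimeter = 129.06 mm. Layer 60 is larger (129.06 vs 66.80 mm).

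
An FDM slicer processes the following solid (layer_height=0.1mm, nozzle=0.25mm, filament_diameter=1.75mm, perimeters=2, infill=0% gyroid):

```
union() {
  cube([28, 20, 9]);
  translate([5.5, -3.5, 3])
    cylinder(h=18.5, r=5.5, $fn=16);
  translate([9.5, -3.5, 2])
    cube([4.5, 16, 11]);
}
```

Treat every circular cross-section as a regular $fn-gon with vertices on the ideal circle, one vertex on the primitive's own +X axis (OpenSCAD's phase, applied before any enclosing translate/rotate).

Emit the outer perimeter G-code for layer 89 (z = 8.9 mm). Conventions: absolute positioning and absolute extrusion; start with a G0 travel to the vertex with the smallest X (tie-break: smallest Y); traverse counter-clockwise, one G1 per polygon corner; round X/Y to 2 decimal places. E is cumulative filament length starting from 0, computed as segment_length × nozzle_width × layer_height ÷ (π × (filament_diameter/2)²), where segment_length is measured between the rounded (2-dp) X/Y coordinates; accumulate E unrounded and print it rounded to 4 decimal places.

G0 X0.00 Y-3.50 Z8.90
G1 X0.42 Y-5.60 E0.0223
G1 X1.61 Y-7.39 E0.0446
G1 X3.40 Y-8.58 E0.0669
G1 X5.50 Y-9.00 E0.0892
G1 X7.60 Y-8.58 E0.1115
G1 X9.39 Y-7.39 E0.1338
G1 X10.58 Y-5.60 E0.1561
G1 X11.00 Y-3.50 E0.1784
G1 X14.00 Y-3.50 E0.2096
G1 X14.00 Y0.00 E0.2460
G1 X28.00 Y0.00 E0.3915
G1 X28.00 Y20.00 E0.5993
G1 X0.00 Y20.00 E0.8904
G1 X0.00 Y0.00 E1.0983
G1 X1.35 Y0.00 E1.1123
G1 X0.42 Y-1.40 E1.1298
G1 X0.00 Y-3.50 E1.1520

At z = 8.9 mm: the 28×20 cube contributes its full rectangle; the r=5.5 cylinder at (5.5, -3.5) contributes a regular 16-gon of circumradius 5.5; the 4.5×16 cube at (9.5, -3.5) contributes its full rectangle; Combining (union): the regions partially overlap (shared area 70.98 mm²), so overlapping operands fuse into one piece — 1 connected region. The outline is a single polygon with 17 vertices. Extrusion per mm of travel: 0.25 × 0.1 / (π × 0.875²) = 0.010394. Accumulating E over each segment gives final E = 1.1520.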